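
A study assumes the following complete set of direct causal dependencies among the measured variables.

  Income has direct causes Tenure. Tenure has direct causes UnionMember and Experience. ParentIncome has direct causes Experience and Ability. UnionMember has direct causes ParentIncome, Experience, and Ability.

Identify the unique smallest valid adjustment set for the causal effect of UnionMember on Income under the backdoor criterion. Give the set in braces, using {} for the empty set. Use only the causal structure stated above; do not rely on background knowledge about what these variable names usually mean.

Variables eligible for adjustment (non-descendants of UnionMember, excluding UnionMember and Income): {Ability, Experience, ParentIncome}.
Backdoor paths from UnionMember to Income:
  P1: UnionMember <- Experience -> Tenure -> Income
  P2: UnionMember <- Ability -> ParentIncome <- Experience -> Tenure -> Income
  P3: UnionMember <- ParentIncome <- Experience -> Tenure -> Income
The empty set is not sufficient: P1 (UnionMember <- Experience -> Tenure -> Income) has no collider blocking it and no conditioned non-collider, so it is open.
Try {Experience}:
  P1: blocked at fork node Experience ∈ conditioning set.
  P2: blocked at collider ParentIncome (neither it nor any descendant is in the conditioning set).
  P3: blocked at fork node Experience ∈ conditioning set.
{Experience} contains no descendant of UnionMember and blocks every backdoor path.
No other singleton works — e.g. {Ability} leaves P1 open — so {Experience} is the unique smallest valid adjustment set.

{Experience}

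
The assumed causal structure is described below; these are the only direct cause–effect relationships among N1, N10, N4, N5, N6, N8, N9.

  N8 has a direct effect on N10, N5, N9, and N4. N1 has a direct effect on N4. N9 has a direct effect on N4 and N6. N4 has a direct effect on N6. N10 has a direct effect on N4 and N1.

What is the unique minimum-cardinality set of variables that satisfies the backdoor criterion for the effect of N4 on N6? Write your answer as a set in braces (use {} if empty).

Variables eligible for adjustment (non-descendants of N4, excluding N4 and N6): {N1, N10, N5, N8, N9}.
Backdoor paths from N4 to N6:
  P1: N4 <- N8 -> N9 -> N6
  P2: N4 <- N10 <- N8 -> N9 -> N6
  P3: N4 <- N9 -> N6
  P4: N4 <- N1 <- N10 <- N8 -> N9 -> N6
The empty set is not sufficient: P1 (N4 <- N8 -> N9 -> N6) has no collider blocking it and no conditioned non-collider, so it is open.
Try {N9}:
  P1: blocked at chain node N9 ∈ conditioning set.
  P2: blocked at chain node N9 ∈ conditioning set.
  P3: blocked at fork node N9 ∈ conditioning set.
  P4: blocked at chain node N9 ∈ conditioning set.
{N9} contains no descendant of N4 and blocks every backdoor path.
No other singleton works — e.g. {N8} leaves P3 open — so {N9} is the unique smallest valid adjustment set.

{N9}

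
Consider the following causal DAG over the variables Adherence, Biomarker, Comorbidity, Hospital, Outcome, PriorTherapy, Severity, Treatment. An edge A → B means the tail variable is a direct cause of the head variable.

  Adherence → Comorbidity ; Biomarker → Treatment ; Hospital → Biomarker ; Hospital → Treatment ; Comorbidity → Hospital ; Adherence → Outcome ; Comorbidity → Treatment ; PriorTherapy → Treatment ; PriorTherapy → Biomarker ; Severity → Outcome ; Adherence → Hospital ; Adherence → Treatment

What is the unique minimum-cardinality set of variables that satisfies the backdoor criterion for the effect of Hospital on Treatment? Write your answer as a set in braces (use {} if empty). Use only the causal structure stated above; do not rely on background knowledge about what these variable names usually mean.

Variables eligible for adjustment (non-descendants of Hospital, excluding Hospital and Treatment): {Adherence, Comorbidity, Outcome, PriorTherapy, Severity}.
Backdoor paths from Hospital to Treatment:
  P1: Hospital <- Adherence -> Comorbidity -> Treatment
  P2: Hospital <- Adherence -> Treatment
  P3: Hospital <- Comorbidity <- Adherence -> Treatment
  P4: Hospital <- Comorbidity -> Treatment
The empty set is not sufficient: P1 (Hospital <- Adherence -> Comorbidity -> Treatment) has no collider blocking it and no conditioned non-collider, so it is open.
Try {Adherence, Comorbidity}:
  P1: blocked at fork node Adherence ∈ conditioning set.
  P2: blocked at fork node Adherence ∈ conditioning set.
  P3: blocked at chain node Comorbidity ∈ conditioning set.
  P4: blocked at fork node Comorbidity ∈ conditioning set.
{Adherence, Comorbidity} contains no descendant of Hospital and blocks every backdoor path.
Every element of {Adherence, Comorbidity} is needed (dropping Adherence leaves P2 open; dropping Comorbidity leaves P4 open), so no proper subset is valid.
Among all size-2 subsets of the eligible variables, only {Adherence, Comorbidity} blocks every backdoor path, so it is the unique smallest valid adjustment set.

{Adherence, Comorbidity}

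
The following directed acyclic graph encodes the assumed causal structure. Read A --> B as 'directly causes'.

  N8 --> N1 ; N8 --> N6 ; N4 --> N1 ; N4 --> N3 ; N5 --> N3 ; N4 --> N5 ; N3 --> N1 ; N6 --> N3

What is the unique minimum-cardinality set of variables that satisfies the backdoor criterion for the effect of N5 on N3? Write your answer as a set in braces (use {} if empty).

{N4}

Variables eligible for adjustment (non-descendants of N5, excluding N5 and N3): {N4, N6, N8}.
Backdoor paths from N5 to N3:
  P1: N5 <- N4 -> N3
  P2: N5 <- N4 -> N1 <- N8 -> N6 -> N3
  P3: N5 <- N4 -> N1 <- N3
The empty set is not sufficient: P1 (N5 <- N4 -> N3) has no collider blocking it and no conditioned non-collider, so it is open.
Try {N4}:
  P1: blocked at fork node N4 ∈ conditioning set.
  P2: blocked at fork node N4 ∈ conditioning set.
  P3: blocked at fork node N4 ∈ conditioning set.
{N4} contains no descendant of N5 and blocks every backdoor path.
No other singleton works — e.g. {N8} leaves P1 open — so {N4} is the unique smallest valid adjustment set.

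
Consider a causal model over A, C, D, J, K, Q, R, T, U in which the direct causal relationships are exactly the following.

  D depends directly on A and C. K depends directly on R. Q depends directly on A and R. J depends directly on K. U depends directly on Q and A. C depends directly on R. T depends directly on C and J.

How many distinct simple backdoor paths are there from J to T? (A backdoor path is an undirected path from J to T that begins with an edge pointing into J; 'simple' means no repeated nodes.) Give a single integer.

A backdoor path from J to T is any simple undirected path whose first edge points into J (i.e. leaves J via a parent).
Parents of J: {K}.
Enumerating:
  P1: J <- K <- R -> Q <- A -> D <- C -> T
  P2: J <- K <- R -> Q -> U <- A -> D <- C -> T
  P3: J <- K <- R -> C -> T
That exhausts the simple backdoor paths. Count: 3.

3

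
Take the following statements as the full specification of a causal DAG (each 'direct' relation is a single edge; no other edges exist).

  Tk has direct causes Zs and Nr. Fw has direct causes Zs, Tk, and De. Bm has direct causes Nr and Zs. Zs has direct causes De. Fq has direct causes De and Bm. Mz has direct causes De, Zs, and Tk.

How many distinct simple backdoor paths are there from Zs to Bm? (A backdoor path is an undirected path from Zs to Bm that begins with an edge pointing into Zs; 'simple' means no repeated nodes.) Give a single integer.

A backdoor path from Zs to Bm is any simple undirected path whose first edge points into Zs (i.e. leaves Zs via a parent).
Parents of Zs: {De}.
Enumerating:
  P1: Zs <- De -> Mz <- Tk <- Nr -> Bm
  P2: Zs <- De -> Fq <- Bm
  P3: Zs <- De -> Fw <- Tk <- Nr -> Bm
That exhausts the simple backdoor paths. Count: 3.

3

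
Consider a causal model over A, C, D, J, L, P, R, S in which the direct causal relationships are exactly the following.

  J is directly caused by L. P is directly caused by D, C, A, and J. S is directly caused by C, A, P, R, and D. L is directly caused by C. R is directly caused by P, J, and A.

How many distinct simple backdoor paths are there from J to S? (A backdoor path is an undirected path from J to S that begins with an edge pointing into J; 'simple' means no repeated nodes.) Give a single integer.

A backdoor path from J to S is any simple undirected path whose first edge points into J (i.e. leaves J via a parent).
Parents of J: {L}.
Enumerating:
  P1: J <- L <- C -> P <- D -> S
  P2: J <- L <- C -> P <- A -> R -> S
  P3: J <- L <- C -> P <- A -> S
  P4: J <- L <- C -> P -> R <- A -> S
  P5: J <- L <- C -> P -> R -> S
  P6: J <- L <- C -> P -> S
  P7: J <- L <- C -> S
That exhausts the simple backdoor paths. Count: 7.

7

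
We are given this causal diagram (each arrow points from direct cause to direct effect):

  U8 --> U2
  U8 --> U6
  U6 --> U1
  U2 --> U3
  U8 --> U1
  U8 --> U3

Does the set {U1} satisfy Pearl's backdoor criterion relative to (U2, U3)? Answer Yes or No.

Backdoor paths from U2 to U3 (paths whose first edge points into U2):
  P1: U2 <- U8 -> U3
Condition 1 (no descendant of U2 in the set): holds — descendants of U2 are {U3}; none are in {U1}.
Condition 2 (every backdoor path blocked by {U1}):
  P1: open — no interior node is in the conditioning set.
{U1} does not satisfy the backdoor criterion.

No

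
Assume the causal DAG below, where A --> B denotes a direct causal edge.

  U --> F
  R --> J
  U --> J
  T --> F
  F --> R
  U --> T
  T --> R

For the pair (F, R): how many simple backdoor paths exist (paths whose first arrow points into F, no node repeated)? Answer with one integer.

4

A backdoor path from F to R is any simple undirected path whose first edge points into F (i.e. leaves F via a parent).
Parents of F: {T, U}.
Enumerating:
  P1: F <- U -> T -> R
  P2: F <- U -> J <- R
  P3: F <- T <- U -> J <- R
  P4: F <- T -> R
That exhausts the simple backdoor paths. Count: 4.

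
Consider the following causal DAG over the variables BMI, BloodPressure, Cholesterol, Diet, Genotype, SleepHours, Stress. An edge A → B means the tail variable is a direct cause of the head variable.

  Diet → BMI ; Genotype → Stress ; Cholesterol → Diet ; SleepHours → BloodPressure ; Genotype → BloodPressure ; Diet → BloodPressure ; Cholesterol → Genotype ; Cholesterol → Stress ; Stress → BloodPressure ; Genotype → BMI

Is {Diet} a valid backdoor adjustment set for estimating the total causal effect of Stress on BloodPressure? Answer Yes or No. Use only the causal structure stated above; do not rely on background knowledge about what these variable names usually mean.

Backdoor paths from Stress to BloodPressure (paths whose first edge points into Stress):
  P1: Stress <- Cholesterol -> Genotype -> BloodPressure
  P2: Stress <- Cholesterol -> Genotype -> BMI <- Diet -> BloodPressure
  P3: Stress <- Cholesterol -> Diet -> BloodPressure
  P4: Stress <- Cholesterol -> Diet -> BMI <- Genotype -> BloodPressure
  P5: Stress <- Genotype <- Cholesterol -> Diet -> BloodPressure
  P6: Stress <- Genotype -> BloodPressure
  P7: Stress <- Genotype -> BMI <- Diet -> BloodPressure
Condition 1 (no descendant of Stress in the set): holds — descendants of Stress are {BloodPressure}; none are in {Diet}.
Condition 2 (every backdoor path blocked by {Diet}):
  P1: open — no interior node is in the conditioning set.
  P2: blocked at collider BMI (neither it nor any descendant is in the conditioning set).
  P3: blocked at chain node Diet ∈ conditioning set.
  P4: blocked at chain node Diet ∈ conditioning set.
  P5: blocked at chain node Diet ∈ conditioning set.
  P6: open — no interior node is in the conditioning set.
  P7: blocked at collider BMI (neither it nor any descendant is in the conditioning set).
{Diet} does not satisfy the backdoor criterion.

No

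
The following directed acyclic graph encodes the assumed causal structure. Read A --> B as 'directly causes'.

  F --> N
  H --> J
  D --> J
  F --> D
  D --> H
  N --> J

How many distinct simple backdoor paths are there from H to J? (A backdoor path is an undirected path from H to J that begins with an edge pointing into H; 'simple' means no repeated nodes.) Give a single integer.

2

A backdoor path from H to J is any simple undirected path whose first edge points into H (i.e. leaves H via a parent).
Parents of H: {D}.
Enumerating:
  P1: H <- D <- F -> N -> J
  P2: H <- D -> J
That exhausts the simple backdoor paths. Count: 2.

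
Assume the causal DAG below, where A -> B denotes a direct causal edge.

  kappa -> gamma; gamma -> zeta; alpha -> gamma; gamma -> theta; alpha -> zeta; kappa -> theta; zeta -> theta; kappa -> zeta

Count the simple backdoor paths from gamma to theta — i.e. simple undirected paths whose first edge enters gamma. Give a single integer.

A backdoor path from gamma to theta is any simple undirected path whose first edge points into gamma (i.e. leaves gamma via a parent).
Parents of gamma: {alpha, kappa}.
Enumerating:
  P1: gamma <- alpha -> zeta <- kappa -> theta
  P2: gamma <- alpha -> zeta -> theta
  P3: gamma <- kappa -> zeta -> theta
  P4: gamma <- kappa -> theta
That exhausts the simple backdoor paths. Count: 4.

4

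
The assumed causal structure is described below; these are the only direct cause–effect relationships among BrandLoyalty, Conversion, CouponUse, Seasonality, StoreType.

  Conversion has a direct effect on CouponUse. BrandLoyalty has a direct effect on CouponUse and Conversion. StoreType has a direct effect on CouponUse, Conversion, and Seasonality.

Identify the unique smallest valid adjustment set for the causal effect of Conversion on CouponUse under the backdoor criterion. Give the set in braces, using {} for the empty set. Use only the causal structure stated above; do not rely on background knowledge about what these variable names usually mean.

Variables eligible for adjustment (non-descendants of Conversion, excluding Conversion and CouponUse): {BrandLoyalty, Seasonality, StoreType}.
Backdoor paths from Conversion to CouponUse:
  P1: Conversion <- BrandLoyalty -> CouponUse
  P2: Conversion <- StoreType -> CouponUse
The empty set is not sufficient: P1 (Conversion <- BrandLoyalty -> CouponUse) has no collider blocking it and no conditioned non-collider, so it is open.
Try {BrandLoyalty, StoreType}:
  P1: blocked at fork node BrandLoyalty ∈ conditioning set.
  P2: blocked at fork node StoreType ∈ conditioning set.
{BrandLoyalty, StoreType} contains no descendant of Conversion and blocks every backdoor path.
Every element of {BrandLoyalty, StoreType} is needed (dropping BrandLoyalty leaves P1 open; dropping StoreType leaves P2 open), so no proper subset is valid.
Among all size-2 subsets of the eligible variables, only {BrandLoyalty, StoreType} blocks every backdoor path, so it is the unique smallest valid adjustment set.

{BrandLoyalty, StoreType}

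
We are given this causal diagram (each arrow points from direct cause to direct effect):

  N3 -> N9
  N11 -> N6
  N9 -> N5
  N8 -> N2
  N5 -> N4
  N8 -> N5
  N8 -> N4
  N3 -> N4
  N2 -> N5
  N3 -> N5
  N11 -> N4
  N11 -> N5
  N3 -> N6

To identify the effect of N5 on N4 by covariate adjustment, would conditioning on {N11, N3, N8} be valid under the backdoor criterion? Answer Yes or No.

Backdoor paths from N5 to N4 (paths whose first edge points into N5):
  P1: N5 <- N8 -> N4
  P2: N5 <- N2 <- N8 -> N4
  P3: N5 <- N11 -> N4
  P4: N5 <- N11 -> N6 <- N3 -> N4
  P5: N5 <- N3 -> N4
  P6: N5 <- N3 -> N6 <- N11 -> N4
  P7: N5 <- N9 <- N3 -> N4
  P8: N5 <- N9 <- N3 -> N6 <- N11 -> N4
Condition 1 (no descendant of N5 in the set): holds — descendants of N5 are {N4}; none are in {N11, N3, N8}.
Condition 2 (every backdoor path blocked by {N11, N3, N8}):
  P1: blocked at fork node N8 ∈ conditioning set.
  P2: blocked at fork node N8 ∈ conditioning set.
  P3: blocked at fork node N11 ∈ conditioning set.
  P4: blocked at fork node N11 ∈ conditioning set.
  P5: blocked at fork node N3 ∈ conditioning set.
  P6: blocked at fork node N3 ∈ conditioning set.
  P7: blocked at fork node N3 ∈ conditioning set.
  P8: blocked at fork node N3 ∈ conditioning set.
{N11, N3, N8} satisfies the backdoor criterion.

Yes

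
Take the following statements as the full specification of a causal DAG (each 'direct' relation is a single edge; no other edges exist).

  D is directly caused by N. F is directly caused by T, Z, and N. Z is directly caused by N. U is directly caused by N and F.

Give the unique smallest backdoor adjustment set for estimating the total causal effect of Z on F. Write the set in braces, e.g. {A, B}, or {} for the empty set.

Variables eligible for adjustment (non-descendants of Z, excluding Z and F): {D, N, T}.
Backdoor paths from Z to F:
  P1: Z <- N -> F
  P2: Z <- N -> U <- F
The empty set is not sufficient: P1 (Z <- N -> F) has no collider blocking it and no conditioned non-collider, so it is open.
Try {N}:
  P1: blocked at fork node N ∈ conditioning set.
  P2: blocked at fork node N ∈ conditioning set.
{N} contains no descendant of Z and blocks every backdoor path.
No other singleton works — e.g. {T} leaves P1 open — so {N} is the unique smallest valid adjustment set.

{N}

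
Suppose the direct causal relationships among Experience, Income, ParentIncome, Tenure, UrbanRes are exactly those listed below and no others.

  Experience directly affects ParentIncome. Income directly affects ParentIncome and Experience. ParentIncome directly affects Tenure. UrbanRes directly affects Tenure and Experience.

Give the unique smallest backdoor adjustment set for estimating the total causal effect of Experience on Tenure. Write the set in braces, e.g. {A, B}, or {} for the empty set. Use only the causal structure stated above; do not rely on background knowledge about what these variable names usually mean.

Variables eligible for adjustment (non-descendants of Experience, excluding Experience and Tenure): {Income, UrbanRes}.
Backdoor paths from Experience to Tenure:
  P1: Experience <- Income -> ParentIncome -> Tenure
  P2: Experience <- UrbanRes -> Tenure
The empty set is not sufficient: P1 (Experience <- Income -> ParentIncome -> Tenure) has no collider blocking it and no conditioned non-collider, so it is open.
Try {Income, UrbanRes}:
  P1: blocked at fork node Income ∈ conditioning set.
  P2: blocked at fork node UrbanRes ∈ conditioning set.
{Income, UrbanRes} contains no descendant of Experience and blocks every backdoor path.
Every element of {Income, UrbanRes} is needed (dropping Income leaves P1 open; dropping UrbanRes leaves P2 open), so no proper subset is valid.
Among all size-2 subsets of the eligible variables, only {Income, UrbanRes} blocks every backdoor path, so it is the unique smallest valid adjustment set.

{Income, UrbanRes}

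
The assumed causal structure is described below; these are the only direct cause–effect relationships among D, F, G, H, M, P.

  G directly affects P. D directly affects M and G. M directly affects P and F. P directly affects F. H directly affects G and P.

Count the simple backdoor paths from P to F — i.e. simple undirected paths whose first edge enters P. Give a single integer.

3

A backdoor path from P to F is any simple undirected path whose first edge points into P (i.e. leaves P via a parent).
Parents of P: {G, H, M}.
Enumerating:
  P1: P <- M -> F
  P2: P <- H -> G <- D -> M -> F
  P3: P <- G <- D -> M -> F
That exhausts the simple backdoor paths. Count: 3.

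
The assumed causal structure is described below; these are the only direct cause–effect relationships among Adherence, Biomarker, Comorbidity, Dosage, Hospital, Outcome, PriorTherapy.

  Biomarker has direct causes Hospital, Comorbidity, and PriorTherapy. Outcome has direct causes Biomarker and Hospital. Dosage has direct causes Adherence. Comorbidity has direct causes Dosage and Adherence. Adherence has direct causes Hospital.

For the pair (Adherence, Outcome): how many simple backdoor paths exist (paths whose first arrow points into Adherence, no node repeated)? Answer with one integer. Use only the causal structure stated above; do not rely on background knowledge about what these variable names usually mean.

A backdoor path from Adherence to Outcome is any simple undirected path whose first edge points into Adherence (i.e. leaves Adherence via a parent).
Parents of Adherence: {Hospital}.
Enumerating:
  P1: Adherence <- Hospital -> Biomarker -> Outcome
  P2: Adherence <- Hospital -> Outcome
That exhausts the simple backdoor paths. Count: 2.

2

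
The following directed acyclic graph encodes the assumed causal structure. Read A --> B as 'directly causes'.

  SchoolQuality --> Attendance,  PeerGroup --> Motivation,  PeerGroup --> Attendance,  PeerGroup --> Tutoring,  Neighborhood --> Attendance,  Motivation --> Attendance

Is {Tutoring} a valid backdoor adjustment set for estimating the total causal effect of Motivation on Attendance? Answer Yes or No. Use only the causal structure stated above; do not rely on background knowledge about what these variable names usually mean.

No

Backdoor paths from Motivation to Attendance (paths whose first edge points into Motivation):
  P1: Motivation <- PeerGroup -> Attendance
Condition 1 (no descendant of Motivation in the set): holds — descendants of Motivation are {Attendance}; none are in {Tutoring}.
Condition 2 (every backdoor path blocked by {Tutoring}):
  P1: open — no interior node is in the conditioning set.
{Tutoring} does not satisfy the backdoor criterion.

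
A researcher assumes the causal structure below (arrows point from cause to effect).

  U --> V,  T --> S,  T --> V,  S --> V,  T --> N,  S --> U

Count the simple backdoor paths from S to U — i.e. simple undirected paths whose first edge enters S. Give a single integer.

1

A backdoor path from S to U is any simple undirected path whose first edge points into S (i.e. leaves S via a parent).
Parents of S: {T}.
Enumerating:
  P1: S <- T -> V <- U
That exhausts the simple backdoor paths. Count: 1.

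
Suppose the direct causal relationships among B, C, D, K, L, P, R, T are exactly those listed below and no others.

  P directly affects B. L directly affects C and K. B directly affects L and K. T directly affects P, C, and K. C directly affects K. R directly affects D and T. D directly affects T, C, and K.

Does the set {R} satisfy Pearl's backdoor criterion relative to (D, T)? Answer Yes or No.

Backdoor paths from D to T (paths whose first edge points into D):
  P1: D <- R -> T
Condition 1 (no descendant of D in the set): holds — descendants of D are {B, C, K, L, P, T}; none are in {R}.
Condition 2 (every backdoor path blocked by {R}):
  P1: blocked at fork node R ∈ conditioning set.
{R} satisfies the backdoor criterion.

Yes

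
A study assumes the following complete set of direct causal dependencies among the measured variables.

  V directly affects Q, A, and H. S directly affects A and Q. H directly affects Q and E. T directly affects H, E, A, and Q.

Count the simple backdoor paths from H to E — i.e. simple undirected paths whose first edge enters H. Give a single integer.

A backdoor path from H to E is any simple undirected path whose first edge points into H (i.e. leaves H via a parent).
Parents of H: {T, V}.
Enumerating:
  P1: H <- V -> Q <- T -> E
  P2: H <- V -> Q <- S -> A <- T -> E
  P3: H <- V -> A <- T -> E
  P4: H <- V -> A <- S -> Q <- T -> E
  P5: H <- T -> E
That exhausts the simple backdoor paths. Count: 5.

5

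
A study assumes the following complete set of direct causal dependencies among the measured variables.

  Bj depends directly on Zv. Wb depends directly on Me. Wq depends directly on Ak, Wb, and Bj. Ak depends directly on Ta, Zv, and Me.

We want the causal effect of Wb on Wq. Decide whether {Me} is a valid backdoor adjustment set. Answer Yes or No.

Backdoor paths from Wb to Wq (paths whose first edge points into Wb):
  P1: Wb <- Me -> Ak <- Zv -> Bj -> Wq
  P2: Wb <- Me -> Ak -> Wq
Condition 1 (no descendant of Wb in the set): holds — descendants of Wb are {Wq}; none are in {Me}.
Condition 2 (every backdoor path blocked by {Me}):
  P1: blocked at fork node Me ∈ conditioning set.
  P2: blocked at fork node Me ∈ conditioning set.
{Me} satisfies the backdoor criterion.

Yes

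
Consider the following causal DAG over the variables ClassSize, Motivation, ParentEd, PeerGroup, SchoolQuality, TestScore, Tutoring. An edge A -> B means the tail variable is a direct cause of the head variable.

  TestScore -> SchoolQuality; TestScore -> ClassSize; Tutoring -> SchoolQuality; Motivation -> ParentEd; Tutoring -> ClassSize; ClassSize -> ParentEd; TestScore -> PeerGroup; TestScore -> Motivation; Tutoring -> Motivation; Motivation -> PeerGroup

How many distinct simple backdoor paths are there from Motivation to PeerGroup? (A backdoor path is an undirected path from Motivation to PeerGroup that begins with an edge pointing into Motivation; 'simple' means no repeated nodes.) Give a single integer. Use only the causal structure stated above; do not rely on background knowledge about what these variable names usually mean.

A backdoor path from Motivation to PeerGroup is any simple undirected path whose first edge points into Motivation (i.e. leaves Motivation via a parent).
Parents of Motivation: {TestScore, Tutoring}.
Enumerating:
  P1: Motivation <- TestScore -> PeerGroup
  P2: Motivation <- Tutoring -> SchoolQuality <- TestScore -> PeerGroup
  P3: Motivation <- Tutoring -> ClassSize <- TestScore -> PeerGroup
That exhausts the simple backdoor paths. Count: 3.

3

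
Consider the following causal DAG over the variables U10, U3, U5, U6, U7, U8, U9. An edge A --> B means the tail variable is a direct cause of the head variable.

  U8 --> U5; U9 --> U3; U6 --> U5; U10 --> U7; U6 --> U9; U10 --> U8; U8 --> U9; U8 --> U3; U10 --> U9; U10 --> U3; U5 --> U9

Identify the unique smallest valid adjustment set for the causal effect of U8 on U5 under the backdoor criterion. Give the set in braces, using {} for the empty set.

{}

Variables eligible for adjustment (non-descendants of U8, excluding U8 and U5): {U10, U6, U7}.
Backdoor paths from U8 to U5:
  P1: U8 <- U10 -> U9 <- U6 -> U5
  P2: U8 <- U10 -> U9 <- U5
  P3: U8 <- U10 -> U3 <- U9 <- U6 -> U5
  P4: U8 <- U10 -> U3 <- U9 <- U5
Each backdoor path contains an unconditioned collider, so every path is already blocked with the empty conditioning set:
  P1: blocked at collider U9 (neither it nor any descendant is in the conditioning set).
  P2: blocked at collider U9 (neither it nor any descendant is in the conditioning set).
  P3: blocked at collider U3 (neither it nor any descendant is in the conditioning set).
  P4: blocked at collider U3 (neither it nor any descendant is in the conditioning set).
The empty set is therefore the unique smallest valid set.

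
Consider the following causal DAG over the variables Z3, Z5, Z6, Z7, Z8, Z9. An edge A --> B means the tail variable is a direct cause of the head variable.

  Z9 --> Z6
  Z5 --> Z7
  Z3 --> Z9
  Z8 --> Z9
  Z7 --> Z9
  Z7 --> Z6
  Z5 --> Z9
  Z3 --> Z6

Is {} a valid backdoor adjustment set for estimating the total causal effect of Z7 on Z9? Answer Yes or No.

No

Backdoor paths from Z7 to Z9 (paths whose first edge points into Z7):
  P1: Z7 <- Z5 -> Z9
Condition 1 (no descendant of Z7 in the set): holds — descendants of Z7 are {Z6, Z9}; none are in {}.
Condition 2 (every backdoor path blocked by {}):
  P1: open — no interior node is in the conditioning set.
{} does not satisfy the backdoor criterion.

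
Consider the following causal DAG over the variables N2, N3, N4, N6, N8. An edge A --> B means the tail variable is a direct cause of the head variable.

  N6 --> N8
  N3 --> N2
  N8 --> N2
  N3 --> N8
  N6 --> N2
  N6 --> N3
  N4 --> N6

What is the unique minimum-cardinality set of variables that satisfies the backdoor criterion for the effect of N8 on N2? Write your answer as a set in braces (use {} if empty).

{N3, N6}

Variables eligible for adjustment (non-descendants of N8, excluding N8 and N2): {N3, N4, N6}.
Backdoor paths from N8 to N2:
  P1: N8 <- N6 -> N3 -> N2
  P2: N8 <- N6 -> N2
  P3: N8 <- N3 <- N6 -> N2
  P4: N8 <- N3 -> N2
The empty set is not sufficient: P1 (N8 <- N6 -> N3 -> N2) has no collider blocking it and no conditioned non-collider, so it is open.
Try {N3, N6}:
  P1: blocked at fork node N6 ∈ conditioning set.
  P2: blocked at fork node N6 ∈ conditioning set.
  P3: blocked at chain node N3 ∈ conditioning set.
  P4: blocked at fork node N3 ∈ conditioning set.
{N3, N6} contains no descendant of N8 and blocks every backdoor path.
Every element of {N3, N6} is needed (dropping N3 leaves P4 open; dropping N6 leaves P2 open), so no proper subset is valid.
Among all size-2 subsets of the eligible variables, only {N3, N6} blocks every backdoor path, so it is the unique smallest valid adjustment set.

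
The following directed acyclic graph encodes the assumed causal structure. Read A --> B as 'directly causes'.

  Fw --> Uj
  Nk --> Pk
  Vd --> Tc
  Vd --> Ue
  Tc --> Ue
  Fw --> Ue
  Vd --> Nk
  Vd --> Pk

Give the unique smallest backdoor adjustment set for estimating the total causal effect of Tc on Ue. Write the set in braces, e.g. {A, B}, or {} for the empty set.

Variables eligible for adjustment (non-descendants of Tc, excluding Tc and Ue): {Fw, Nk, Pk, Uj, Vd}.
Backdoor paths from Tc to Ue:
  P1: Tc <- Vd -> Ue
The empty set is not sufficient: P1 (Tc <- Vd -> Ue) has no collider blocking it and no conditioned non-collider, so it is open.
Try {Vd}:
  P1: blocked at fork node Vd ∈ conditioning set.
{Vd} contains no descendant of Tc and blocks every backdoor path.
No other singleton works — e.g. {Fw} leaves P1 open — so {Vd} is the unique smallest valid adjustment set.

{Vd}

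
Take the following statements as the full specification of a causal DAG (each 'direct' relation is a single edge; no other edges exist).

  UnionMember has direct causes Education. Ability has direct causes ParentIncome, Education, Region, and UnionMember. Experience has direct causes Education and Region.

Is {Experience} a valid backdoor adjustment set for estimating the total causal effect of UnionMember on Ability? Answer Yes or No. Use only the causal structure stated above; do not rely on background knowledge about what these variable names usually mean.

No

Backdoor paths from UnionMember to Ability (paths whose first edge points into UnionMember):
  P1: UnionMember <- Education -> Ability
  P2: UnionMember <- Education -> Experience <- Region -> Ability
Condition 1 (no descendant of UnionMember in the set): holds — descendants of UnionMember are {Ability}; none are in {Experience}.
Condition 2 (every backdoor path blocked by {Experience}):
  P1: open — no interior node is in the conditioning set.
  P2: open — collider(s) Experience are conditioned on (or have a conditioned descendant) and no non-collider on the path is in the set.
{Experience} does not satisfy the backdoor criterion.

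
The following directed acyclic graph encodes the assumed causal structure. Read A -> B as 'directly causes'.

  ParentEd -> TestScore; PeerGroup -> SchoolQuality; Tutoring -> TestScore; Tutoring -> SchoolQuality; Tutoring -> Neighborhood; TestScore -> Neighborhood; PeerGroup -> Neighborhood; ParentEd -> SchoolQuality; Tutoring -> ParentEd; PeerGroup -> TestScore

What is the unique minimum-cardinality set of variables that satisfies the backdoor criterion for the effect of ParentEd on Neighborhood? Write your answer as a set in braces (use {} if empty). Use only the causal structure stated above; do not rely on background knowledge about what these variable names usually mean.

Variables eligible for adjustment (non-descendants of ParentEd, excluding ParentEd and Neighborhood): {PeerGroup, Tutoring}.
Backdoor paths from ParentEd to Neighborhood:
  P1: ParentEd <- Tutoring -> TestScore <- PeerGroup -> Neighborhood
  P2: ParentEd <- Tutoring -> TestScore -> Neighborhood
  P3: ParentEd <- Tutoring -> SchoolQuality <- PeerGroup -> TestScore -> Neighborhood
  P4: ParentEd <- Tutoring -> SchoolQuality <- PeerGroup -> Neighborhood
  P5: ParentEd <- Tutoring -> Neighborhood
The empty set is not sufficient: P2 (ParentEd <- Tutoring -> TestScore -> Neighborhood) has no collider blocking it and no conditioned non-collider, so it is open.
Try {Tutoring}:
  P1: blocked at fork node Tutoring ∈ conditioning set.
  P2: blocked at fork node Tutoring ∈ conditioning set.
  P3: blocked at fork node Tutoring ∈ conditioning set.
  P4: blocked at fork node Tutoring ∈ conditioning set.
  P5: blocked at fork node Tutoring ∈ conditioning set.
{Tutoring} contains no descendant of ParentEd and blocks every backdoor path.
No other singleton works — e.g. {PeerGroup} leaves P2 open — so {Tutoring} is the unique smallest valid adjustment set.

{Tutoring}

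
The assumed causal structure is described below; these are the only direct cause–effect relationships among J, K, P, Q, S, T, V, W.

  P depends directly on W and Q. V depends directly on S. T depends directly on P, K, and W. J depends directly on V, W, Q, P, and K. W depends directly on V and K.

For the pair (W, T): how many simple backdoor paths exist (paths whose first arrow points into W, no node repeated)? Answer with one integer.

6

A backdoor path from W to T is any simple undirected path whose first edge points into W (i.e. leaves W via a parent).
Parents of W: {K, V}.
Enumerating:
  P1: W <- V -> J <- K -> T
  P2: W <- V -> J <- Q -> P -> T
  P3: W <- V -> J <- P -> T
  P4: W <- K -> T
  P5: W <- K -> J <- Q -> P -> T
  P6: W <- K -> J <- P -> T
That exhausts the simple backdoor paths. Count: 6.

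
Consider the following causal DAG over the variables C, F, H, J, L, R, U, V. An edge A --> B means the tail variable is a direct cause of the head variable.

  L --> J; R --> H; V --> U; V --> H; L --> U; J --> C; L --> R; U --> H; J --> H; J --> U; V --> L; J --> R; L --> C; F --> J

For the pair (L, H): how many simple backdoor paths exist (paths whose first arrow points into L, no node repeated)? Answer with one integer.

4

A backdoor path from L to H is any simple undirected path whose first edge points into L (i.e. leaves L via a parent).
Parents of L: {V}.
Enumerating:
  P1: L <- V -> U <- J -> R -> H
  P2: L <- V -> U <- J -> H
  P3: L <- V -> U -> H
  P4: L <- V -> H
That exhausts the simple backdoor paths. Count: 4.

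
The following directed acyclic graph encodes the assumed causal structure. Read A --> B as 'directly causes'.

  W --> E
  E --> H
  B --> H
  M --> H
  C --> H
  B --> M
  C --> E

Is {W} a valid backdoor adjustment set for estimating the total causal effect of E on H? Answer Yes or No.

No

Backdoor paths from E to H (paths whose first edge points into E):
  P1: E <- C -> H
Condition 1 (no descendant of E in the set): holds — descendants of E are {H}; none are in {W}.
Condition 2 (every backdoor path blocked by {W}):
  P1: open — no interior node is in the conditioning set.
{W} does not satisfy the backdoor criterion.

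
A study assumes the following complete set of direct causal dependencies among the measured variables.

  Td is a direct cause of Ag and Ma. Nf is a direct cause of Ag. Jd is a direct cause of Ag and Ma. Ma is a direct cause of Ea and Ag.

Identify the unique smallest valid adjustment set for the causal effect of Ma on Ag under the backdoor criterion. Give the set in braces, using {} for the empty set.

Variables eligible for adjustment (non-descendants of Ma, excluding Ma and Ag): {Jd, Nf, Td}.
Backdoor paths from Ma to Ag:
  P1: Ma <- Td -> Ag
  P2: Ma <- Jd -> Ag
The empty set is not sufficient: P1 (Ma <- Td -> Ag) has no collider blocking it and no conditioned non-collider, so it is open.
Try {Jd, Td}:
  P1: blocked at fork node Td ∈ conditioning set.
  P2: blocked at fork node Jd ∈ conditioning set.
{Jd, Td} contains no descendant of Ma and blocks every backdoor path.
Every element of {Jd, Td} is needed (dropping Jd leaves P2 open; dropping Td leaves P1 open), so no proper subset is valid.
Among all size-2 subsets of the eligible variables, only {Jd, Td} blocks every backdoor path, so it is the unique smallest valid adjustment set.

{Jd, Td}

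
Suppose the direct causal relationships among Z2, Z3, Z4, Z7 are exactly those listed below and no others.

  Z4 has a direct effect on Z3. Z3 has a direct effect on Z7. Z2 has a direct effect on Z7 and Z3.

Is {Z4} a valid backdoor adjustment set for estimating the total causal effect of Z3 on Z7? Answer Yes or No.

No

Backdoor paths from Z3 to Z7 (paths whose first edge points into Z3):
  P1: Z3 <- Z2 -> Z7
Condition 1 (no descendant of Z3 in the set): holds — descendants of Z3 are {Z7}; none are in {Z4}.
Condition 2 (every backdoor path blocked by {Z4}):
  P1: open — no interior node is in the conditioning set.
{Z4} does not satisfy the backdoor criterion.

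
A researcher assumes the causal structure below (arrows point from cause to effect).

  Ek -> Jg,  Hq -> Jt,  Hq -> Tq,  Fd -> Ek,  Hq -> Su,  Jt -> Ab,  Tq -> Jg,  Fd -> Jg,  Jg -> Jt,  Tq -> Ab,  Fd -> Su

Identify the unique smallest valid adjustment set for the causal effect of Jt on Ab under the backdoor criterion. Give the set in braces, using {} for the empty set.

{Tq}

Variables eligible for adjustment (non-descendants of Jt, excluding Jt and Ab): {Ek, Fd, Hq, Jg, Su, Tq}.
Backdoor paths from Jt to Ab:
  P1: Jt <- Hq -> Tq -> Ab
  P2: Jt <- Hq -> Su <- Fd -> Ek -> Jg <- Tq -> Ab
  P3: Jt <- Hq -> Su <- Fd -> Jg <- Tq -> Ab
  P4: Jt <- Jg <- Fd -> Su <- Hq -> Tq -> Ab
  P5: Jt <- Jg <- Ek <- Fd -> Su <- Hq -> Tq -> Ab
  P6: Jt <- Jg <- Tq -> Ab
The empty set is not sufficient: P1 (Jt <- Hq -> Tq -> Ab) has no collider blocking it and no conditioned non-collider, so it is open.
Try {Tq}:
  P1: blocked at chain node Tq ∈ conditioning set.
  P2: blocked at collider Su (neither it nor any descendant is in the conditioning set).
  P3: blocked at collider Su (neither it nor any descendant is in the conditioning set).
  P4: blocked at collider Su (neither it nor any descendant is in the conditioning set).
  P5: blocked at collider Su (neither it nor any descendant is in the conditioning set).
  P6: blocked at fork node Tq ∈ conditioning set.
{Tq} contains no descendant of Jt and blocks every backdoor path.
No other singleton works — e.g. {Fd} leaves P1 open — so {Tq} is the unique smallest valid adjustment set.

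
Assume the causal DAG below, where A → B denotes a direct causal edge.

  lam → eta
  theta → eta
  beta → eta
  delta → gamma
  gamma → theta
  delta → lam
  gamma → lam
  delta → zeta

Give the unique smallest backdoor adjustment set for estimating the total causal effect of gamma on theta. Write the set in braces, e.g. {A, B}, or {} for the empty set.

Variables eligible for adjustment (non-descendants of gamma, excluding gamma and theta): {beta, delta, zeta}.
Backdoor paths from gamma to theta:
  P1: gamma <- delta -> lam -> eta <- theta
Each backdoor path contains an unconditioned collider, so every path is already blocked with the empty conditioning set:
  P1: blocked at collider eta (neither it nor any descendant is in the conditioning set).
The empty set is therefore the unique smallest valid set.

{}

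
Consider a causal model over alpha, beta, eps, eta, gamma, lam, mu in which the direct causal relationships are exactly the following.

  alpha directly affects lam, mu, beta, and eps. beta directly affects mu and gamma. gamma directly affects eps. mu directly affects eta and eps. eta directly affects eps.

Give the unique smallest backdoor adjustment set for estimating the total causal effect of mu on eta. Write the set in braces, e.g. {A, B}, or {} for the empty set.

Variables eligible for adjustment (non-descendants of mu, excluding mu and eta): {alpha, beta, gamma, lam}.
Backdoor paths from mu to eta:
  P1: mu <- alpha -> beta -> gamma -> eps <- eta
  P2: mu <- alpha -> eps <- eta
  P3: mu <- beta <- alpha -> eps <- eta
  P4: mu <- beta -> gamma -> eps <- eta
Each backdoor path contains an unconditioned collider, so every path is already blocked with the empty conditioning set:
  P1: blocked at collider eps (neither it nor any descendant is in the conditioning set).
  P2: blocked at collider eps (neither it nor any descendant is in the conditioning set).
  P3: blocked at collider eps (neither it nor any descendant is in the conditioning set).
  P4: blocked at collider eps (neither it nor any descendant is in the conditioning set).
The empty set is therefore the unique smallest valid set.

{}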